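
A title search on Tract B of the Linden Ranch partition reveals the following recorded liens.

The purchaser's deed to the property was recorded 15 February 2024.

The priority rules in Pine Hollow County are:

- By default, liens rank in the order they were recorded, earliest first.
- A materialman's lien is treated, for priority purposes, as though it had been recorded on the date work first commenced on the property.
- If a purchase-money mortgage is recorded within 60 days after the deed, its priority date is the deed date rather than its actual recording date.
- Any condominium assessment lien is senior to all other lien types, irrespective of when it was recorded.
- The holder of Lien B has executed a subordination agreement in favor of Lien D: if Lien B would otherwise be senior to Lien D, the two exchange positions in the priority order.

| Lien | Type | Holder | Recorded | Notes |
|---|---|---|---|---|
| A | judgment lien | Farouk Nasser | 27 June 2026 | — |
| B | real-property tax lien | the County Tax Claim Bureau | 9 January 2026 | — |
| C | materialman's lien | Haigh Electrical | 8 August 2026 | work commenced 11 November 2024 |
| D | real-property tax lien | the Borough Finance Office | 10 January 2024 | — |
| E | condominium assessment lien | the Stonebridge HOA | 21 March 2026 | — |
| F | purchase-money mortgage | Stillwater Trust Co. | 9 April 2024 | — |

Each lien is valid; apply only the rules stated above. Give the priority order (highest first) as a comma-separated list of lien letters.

E, D, F, C, B, A

Effective dates: C relates back to 11 November 2024 (work commenced); F relates back to the deed date 15 February 2024.
E is a condominium assessment lien and takes priority over every other lien.
Ordering the rest by effective date: D (10 January 2024), F (15 February 2024), C (11 November 2024), B (9 January 2026), A (27 June 2026).
Since B is not senior to D, the subordination leaves the order unchanged.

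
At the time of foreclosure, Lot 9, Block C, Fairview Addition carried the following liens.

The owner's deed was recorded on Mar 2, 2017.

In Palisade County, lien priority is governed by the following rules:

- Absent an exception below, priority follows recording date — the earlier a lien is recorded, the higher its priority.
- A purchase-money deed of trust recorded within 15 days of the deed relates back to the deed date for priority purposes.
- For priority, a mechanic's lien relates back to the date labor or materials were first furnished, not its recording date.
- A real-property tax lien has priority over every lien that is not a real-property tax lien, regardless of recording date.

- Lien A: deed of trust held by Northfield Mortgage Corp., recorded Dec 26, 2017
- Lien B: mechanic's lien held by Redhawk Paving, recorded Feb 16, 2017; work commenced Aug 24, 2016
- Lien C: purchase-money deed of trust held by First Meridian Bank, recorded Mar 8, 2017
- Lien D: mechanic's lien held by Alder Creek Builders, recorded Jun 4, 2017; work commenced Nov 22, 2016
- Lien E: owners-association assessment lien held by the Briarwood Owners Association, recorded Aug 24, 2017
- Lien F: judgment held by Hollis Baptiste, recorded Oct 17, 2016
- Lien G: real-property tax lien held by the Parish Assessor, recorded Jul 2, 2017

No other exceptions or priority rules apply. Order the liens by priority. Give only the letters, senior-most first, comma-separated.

First, effective dates: B is treated as recorded Aug 24, 2016, the work-commencement date; C relates back to the deed date Mar 2, 2017; D is treated as recorded Nov 22, 2016, the work-commencement date.
As a real-property tax lien, G is senior to every other lien.
Remaining liens by effective date: B (Aug 24, 2016), F (Oct 17, 2016), D (Nov 22, 2016), C (Mar 2, 2017), E (Aug 24, 2017), A (Dec 26, 2017).

G, B, F, D, C, E, A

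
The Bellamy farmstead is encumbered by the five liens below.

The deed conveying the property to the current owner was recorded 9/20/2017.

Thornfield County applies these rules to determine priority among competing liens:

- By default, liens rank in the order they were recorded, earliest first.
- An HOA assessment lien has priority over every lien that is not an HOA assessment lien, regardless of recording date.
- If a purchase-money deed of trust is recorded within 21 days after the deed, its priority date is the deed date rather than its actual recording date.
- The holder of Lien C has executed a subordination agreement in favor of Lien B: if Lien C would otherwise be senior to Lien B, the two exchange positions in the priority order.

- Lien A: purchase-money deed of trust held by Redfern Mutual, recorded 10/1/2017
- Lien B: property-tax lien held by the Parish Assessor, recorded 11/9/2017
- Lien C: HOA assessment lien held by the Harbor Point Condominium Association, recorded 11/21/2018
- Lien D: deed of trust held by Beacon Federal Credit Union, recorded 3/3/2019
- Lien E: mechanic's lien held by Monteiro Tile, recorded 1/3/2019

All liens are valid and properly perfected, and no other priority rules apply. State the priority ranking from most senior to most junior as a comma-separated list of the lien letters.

B, A, C, E, D

First, effective dates: A was recorded within the 21-day window, so its effective date is the deed date 9/20/2017.
C is an HOA assessment lien, so it outranks all other liens regardless of date.
The other liens, earliest effective date first: A (9/20/2017), B (11/9/2017), E (1/3/2019), D (3/3/2019).
C is senior to B before the subordination, so the two trade places.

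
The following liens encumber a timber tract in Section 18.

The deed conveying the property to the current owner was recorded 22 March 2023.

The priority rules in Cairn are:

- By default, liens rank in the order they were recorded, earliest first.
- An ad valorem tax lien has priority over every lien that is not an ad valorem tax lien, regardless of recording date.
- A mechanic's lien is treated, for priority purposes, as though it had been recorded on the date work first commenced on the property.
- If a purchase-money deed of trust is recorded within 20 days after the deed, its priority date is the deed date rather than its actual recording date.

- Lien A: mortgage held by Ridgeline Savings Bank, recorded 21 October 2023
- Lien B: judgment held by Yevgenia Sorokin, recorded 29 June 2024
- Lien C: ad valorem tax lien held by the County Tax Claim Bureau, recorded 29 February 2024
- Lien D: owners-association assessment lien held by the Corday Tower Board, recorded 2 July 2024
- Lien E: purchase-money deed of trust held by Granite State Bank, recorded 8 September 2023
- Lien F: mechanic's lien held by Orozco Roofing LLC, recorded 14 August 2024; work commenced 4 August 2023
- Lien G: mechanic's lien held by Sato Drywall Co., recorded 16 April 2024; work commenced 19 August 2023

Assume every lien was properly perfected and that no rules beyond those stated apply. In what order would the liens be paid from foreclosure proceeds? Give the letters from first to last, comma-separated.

C, F, G, E, A, B, D

Effective dates: E missed the 20-day window (170 days after the deed), so its recording date stands; F's effective date is 4 August 2023, when work began; G's effective date is 19 August 2023, when work began.
C is an ad valorem tax lien and takes priority over every other lien.
The other liens, earliest effective date first: F (4 August 2023), G (19 August 2023), E (8 September 2023), A (21 October 2023), B (29 June 2024), D (2 July 2024).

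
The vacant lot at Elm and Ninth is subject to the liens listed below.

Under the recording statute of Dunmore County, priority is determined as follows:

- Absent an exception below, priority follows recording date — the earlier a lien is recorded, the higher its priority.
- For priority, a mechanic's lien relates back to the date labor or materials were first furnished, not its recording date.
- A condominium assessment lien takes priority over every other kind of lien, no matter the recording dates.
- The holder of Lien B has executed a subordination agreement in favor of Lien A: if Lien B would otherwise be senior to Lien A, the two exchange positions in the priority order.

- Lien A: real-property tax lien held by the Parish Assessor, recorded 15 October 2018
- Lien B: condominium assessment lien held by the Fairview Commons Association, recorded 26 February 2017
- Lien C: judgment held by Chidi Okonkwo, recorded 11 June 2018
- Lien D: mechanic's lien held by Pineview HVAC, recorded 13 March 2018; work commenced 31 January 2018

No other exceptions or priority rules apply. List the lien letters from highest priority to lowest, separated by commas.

First, effective dates: D relates back to 31 January 2018 (work commenced).
B, as a condominium assessment lien, has superpriority and ranks first.
Among the remaining liens, by effective date: D (31 January 2018), C (11 June 2018), A (15 October 2018).
B is senior to A before the subordination, so the two trade places.

A, D, C, B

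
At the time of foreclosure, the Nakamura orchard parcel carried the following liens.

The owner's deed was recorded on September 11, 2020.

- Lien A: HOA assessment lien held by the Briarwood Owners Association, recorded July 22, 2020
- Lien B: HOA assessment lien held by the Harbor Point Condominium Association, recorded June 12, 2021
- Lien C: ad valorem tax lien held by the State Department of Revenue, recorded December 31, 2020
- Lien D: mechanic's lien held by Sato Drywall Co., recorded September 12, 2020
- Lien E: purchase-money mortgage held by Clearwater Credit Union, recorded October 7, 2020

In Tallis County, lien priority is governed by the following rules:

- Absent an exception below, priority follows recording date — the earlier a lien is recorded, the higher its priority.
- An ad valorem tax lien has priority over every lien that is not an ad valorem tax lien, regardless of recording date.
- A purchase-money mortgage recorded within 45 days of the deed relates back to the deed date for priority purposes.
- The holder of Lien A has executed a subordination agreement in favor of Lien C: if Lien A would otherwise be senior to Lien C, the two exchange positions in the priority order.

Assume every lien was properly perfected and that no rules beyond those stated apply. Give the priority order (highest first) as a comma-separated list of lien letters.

C, A, E, D, B

First, effective dates: E was recorded within the 45-day window, so its effective date is the deed date September 11, 2020.
C is an ad valorem tax lien and takes priority over every other lien.
Remaining liens by effective date: A (July 22, 2020), E (September 11, 2020), D (September 12, 2020), B (June 12, 2021).
Since A is not senior to C, the subordination leaves the order unchanged.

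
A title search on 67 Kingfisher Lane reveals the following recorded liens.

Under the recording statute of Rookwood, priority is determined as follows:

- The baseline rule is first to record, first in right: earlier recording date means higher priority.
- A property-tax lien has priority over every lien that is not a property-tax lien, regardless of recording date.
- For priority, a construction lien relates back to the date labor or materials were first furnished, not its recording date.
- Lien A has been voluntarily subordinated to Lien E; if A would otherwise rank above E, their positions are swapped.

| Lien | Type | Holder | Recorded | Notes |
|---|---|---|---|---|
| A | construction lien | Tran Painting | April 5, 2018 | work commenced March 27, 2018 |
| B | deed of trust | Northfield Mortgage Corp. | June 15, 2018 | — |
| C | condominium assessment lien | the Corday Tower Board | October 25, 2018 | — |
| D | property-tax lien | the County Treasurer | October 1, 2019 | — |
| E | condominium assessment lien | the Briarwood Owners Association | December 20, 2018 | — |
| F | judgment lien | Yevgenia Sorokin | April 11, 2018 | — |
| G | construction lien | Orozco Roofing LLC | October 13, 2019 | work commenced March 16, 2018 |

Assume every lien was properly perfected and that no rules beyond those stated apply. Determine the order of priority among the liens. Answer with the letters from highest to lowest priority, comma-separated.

D, G, E, F, B, C, A

Effective dates: A is treated as recorded March 27, 2018, the work-commencement date; G relates back to March 16, 2018 (work commenced).
As a property-tax lien, D is senior to every other lien.
Among the remaining liens, by effective date: G (March 16, 2018), A (March 27, 2018), F (April 11, 2018), B (June 15, 2018), C (October 25, 2018), E (December 20, 2018).
Because A would otherwise rank above E, the subordination swaps them.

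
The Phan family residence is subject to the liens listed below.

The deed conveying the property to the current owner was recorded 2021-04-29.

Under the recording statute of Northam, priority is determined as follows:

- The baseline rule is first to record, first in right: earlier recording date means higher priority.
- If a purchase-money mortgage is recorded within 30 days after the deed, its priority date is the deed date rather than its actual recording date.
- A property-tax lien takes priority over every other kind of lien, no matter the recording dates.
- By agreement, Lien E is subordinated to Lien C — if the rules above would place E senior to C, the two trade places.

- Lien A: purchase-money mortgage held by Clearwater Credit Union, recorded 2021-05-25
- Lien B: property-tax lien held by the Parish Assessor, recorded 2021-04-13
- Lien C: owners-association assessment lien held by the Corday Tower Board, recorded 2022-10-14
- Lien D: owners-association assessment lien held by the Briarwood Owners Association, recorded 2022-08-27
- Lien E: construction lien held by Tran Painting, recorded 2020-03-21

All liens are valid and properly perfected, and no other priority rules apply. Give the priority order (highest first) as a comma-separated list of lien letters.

Adjusting effective dates: A relates back to the deed date 2021-04-29.
As a property-tax lien, B is senior to every other lien.
Among the remaining liens, by effective date: E (2020-03-21), A (2021-04-29), D (2022-08-27), C (2022-10-14).
The subordination applies — E was senior to C — so E and C swap.

B, C, A, D, E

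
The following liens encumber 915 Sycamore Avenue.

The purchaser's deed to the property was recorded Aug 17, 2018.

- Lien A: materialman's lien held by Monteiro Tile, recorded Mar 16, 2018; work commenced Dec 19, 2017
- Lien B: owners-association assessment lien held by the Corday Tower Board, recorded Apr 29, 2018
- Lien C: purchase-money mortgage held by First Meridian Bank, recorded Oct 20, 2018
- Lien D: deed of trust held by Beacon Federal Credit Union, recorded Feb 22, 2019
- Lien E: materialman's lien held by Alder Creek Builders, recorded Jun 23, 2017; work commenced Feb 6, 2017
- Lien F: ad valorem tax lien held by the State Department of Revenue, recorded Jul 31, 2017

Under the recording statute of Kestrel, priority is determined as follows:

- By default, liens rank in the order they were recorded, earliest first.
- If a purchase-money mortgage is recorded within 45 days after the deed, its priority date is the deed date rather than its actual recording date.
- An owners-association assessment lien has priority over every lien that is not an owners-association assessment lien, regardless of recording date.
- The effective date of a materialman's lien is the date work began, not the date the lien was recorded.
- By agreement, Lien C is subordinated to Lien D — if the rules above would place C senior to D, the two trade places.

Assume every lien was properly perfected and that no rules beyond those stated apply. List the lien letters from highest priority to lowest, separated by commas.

B, E, F, A, D, C

Effective dates: A's effective date is Dec 19, 2017, when work began; C was recorded 64 days after the deed — beyond 45 days — so no relation-back applies; E relates back to Feb 6, 2017 (work commenced).
B is an owners-association assessment lien and takes priority over every other lien.
The other liens, earliest effective date first: E (Feb 6, 2017), F (Jul 31, 2017), A (Dec 19, 2017), C (Oct 20, 2018), D (Feb 22, 2019).
C would otherwise be senior to D, so under the subordination agreement C and D exchange positions.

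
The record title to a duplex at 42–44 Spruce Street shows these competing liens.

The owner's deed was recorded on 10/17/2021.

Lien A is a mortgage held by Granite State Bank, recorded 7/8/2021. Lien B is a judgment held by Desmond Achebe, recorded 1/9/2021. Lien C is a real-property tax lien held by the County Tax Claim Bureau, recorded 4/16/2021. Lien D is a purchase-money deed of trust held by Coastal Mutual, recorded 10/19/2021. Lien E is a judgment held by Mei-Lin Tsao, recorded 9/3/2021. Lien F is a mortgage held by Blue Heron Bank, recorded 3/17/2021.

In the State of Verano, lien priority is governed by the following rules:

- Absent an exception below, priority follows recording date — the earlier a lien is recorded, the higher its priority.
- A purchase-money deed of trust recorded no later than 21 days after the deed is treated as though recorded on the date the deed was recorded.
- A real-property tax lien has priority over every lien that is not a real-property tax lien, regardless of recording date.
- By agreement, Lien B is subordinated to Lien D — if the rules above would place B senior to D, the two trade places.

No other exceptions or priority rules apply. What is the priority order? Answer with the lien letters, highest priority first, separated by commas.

First, effective dates: D was recorded within the 21-day window, so its effective date is the deed date 10/17/2021.
C, as a real-property tax lien, has superpriority and ranks first.
Among the remaining liens, by effective date: B (1/9/2021), F (3/17/2021), A (7/8/2021), E (9/3/2021), D (10/17/2021).
B is senior to D before the subordination, so the two trade places.

C, D, F, A, E, B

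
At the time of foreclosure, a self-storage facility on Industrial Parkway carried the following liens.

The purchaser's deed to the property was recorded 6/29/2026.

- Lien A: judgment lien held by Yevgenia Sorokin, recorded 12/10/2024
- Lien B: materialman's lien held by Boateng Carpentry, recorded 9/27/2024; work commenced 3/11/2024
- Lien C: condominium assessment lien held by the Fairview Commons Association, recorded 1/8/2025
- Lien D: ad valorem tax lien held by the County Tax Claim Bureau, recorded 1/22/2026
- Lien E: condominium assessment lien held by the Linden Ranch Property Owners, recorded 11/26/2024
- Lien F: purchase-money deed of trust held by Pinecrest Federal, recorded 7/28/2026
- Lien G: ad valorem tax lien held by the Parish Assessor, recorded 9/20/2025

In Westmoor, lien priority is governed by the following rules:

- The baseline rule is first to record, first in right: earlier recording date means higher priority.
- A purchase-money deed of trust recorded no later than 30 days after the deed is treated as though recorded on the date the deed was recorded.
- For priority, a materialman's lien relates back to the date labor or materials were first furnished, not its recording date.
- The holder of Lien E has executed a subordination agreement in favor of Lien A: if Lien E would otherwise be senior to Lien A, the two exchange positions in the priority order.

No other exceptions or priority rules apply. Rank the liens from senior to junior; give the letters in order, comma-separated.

First, effective dates: B relates back to 3/11/2024 (work commenced); F's effective date is the deed date, 6/29/2026.
By effective date: B (3/11/2024), E (11/26/2024), A (12/10/2024), C (1/8/2025), G (9/20/2025), D (1/22/2026), F (6/29/2026).
The subordination applies — E was senior to A — so E and A swap.

B, A, E, C, G, D, F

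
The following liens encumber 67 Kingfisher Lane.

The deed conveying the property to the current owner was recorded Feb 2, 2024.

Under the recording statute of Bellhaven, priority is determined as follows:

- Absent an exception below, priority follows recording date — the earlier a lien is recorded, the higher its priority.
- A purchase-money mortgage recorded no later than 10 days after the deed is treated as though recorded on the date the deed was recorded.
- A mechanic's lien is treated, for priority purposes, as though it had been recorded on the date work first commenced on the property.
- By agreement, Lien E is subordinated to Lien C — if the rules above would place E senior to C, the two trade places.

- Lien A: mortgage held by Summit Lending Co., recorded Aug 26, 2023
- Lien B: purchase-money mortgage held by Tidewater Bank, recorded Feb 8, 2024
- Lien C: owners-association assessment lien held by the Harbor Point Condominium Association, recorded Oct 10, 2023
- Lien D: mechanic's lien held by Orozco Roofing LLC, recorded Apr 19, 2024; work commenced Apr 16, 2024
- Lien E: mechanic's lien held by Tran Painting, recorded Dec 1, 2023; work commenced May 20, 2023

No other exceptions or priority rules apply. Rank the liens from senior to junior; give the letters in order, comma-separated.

C, A, E, B, D

First, effective dates: B relates back to the deed date Feb 2, 2024; D's effective date is Apr 16, 2024, when work began; E's effective date is May 20, 2023, when work began.
By effective date, earliest first: E (May 20, 2023), A (Aug 26, 2023), C (Oct 10, 2023), B (Feb 2, 2024), D (Apr 16, 2024).
Because E would otherwise rank above C, the subordination swaps them.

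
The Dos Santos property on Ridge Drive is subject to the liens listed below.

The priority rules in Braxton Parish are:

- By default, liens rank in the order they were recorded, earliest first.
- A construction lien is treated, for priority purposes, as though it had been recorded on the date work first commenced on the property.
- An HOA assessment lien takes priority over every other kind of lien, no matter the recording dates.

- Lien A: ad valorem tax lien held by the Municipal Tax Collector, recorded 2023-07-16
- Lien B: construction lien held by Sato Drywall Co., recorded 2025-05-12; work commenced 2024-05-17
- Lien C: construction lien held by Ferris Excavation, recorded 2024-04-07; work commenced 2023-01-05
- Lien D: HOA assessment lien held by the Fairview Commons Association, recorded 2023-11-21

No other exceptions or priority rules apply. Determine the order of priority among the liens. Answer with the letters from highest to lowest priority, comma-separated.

D, C, A, B

First, effective dates: B relates back to 2024-05-17 (work commenced); C is treated as recorded 2023-01-05, the work-commencement date.
D is an HOA assessment lien and takes priority over every other lien.
Ordering the rest by effective date: C (2023-01-05), A (2023-07-16), B (2024-05-17).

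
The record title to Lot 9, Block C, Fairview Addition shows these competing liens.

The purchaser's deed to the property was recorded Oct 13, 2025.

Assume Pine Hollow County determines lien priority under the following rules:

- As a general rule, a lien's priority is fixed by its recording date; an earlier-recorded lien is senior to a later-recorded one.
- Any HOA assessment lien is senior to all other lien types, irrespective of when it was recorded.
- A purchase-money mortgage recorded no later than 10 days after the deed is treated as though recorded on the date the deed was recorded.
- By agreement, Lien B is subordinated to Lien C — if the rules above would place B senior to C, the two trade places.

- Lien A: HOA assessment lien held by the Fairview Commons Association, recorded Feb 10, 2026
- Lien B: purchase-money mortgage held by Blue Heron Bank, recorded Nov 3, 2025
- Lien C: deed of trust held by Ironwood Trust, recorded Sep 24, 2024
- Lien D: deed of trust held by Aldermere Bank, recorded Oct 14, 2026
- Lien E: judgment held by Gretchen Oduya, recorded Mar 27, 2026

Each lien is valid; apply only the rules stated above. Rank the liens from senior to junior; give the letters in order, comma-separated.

A, C, B, E, D

Adjusting effective dates: B missed the 10-day window (21 days after the deed), so its recording date stands.
As an HOA assessment lien, A is senior to every other lien.
The other liens, earliest effective date first: C (Sep 24, 2024), B (Nov 3, 2025), E (Mar 27, 2026), D (Oct 14, 2026).
B already ranks below C; the subordination has no effect.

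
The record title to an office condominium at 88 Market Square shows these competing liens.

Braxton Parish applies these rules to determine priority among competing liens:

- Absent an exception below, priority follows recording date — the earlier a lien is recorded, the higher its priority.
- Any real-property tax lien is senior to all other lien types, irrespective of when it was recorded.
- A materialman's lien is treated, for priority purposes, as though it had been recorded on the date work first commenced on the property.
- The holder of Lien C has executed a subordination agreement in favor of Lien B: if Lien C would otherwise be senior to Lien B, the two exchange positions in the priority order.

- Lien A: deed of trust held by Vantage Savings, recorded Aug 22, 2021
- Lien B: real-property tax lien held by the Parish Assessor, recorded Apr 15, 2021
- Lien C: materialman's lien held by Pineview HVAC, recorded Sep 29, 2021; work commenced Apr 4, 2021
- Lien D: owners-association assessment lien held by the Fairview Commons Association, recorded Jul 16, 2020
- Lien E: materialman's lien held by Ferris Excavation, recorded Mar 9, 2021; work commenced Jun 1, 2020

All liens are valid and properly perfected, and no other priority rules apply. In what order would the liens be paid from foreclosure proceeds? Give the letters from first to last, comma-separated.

B, E, D, C, A

Effective dates: C's effective date is Apr 4, 2021, when work began; E relates back to Jun 1, 2020 (work commenced).
As a real-property tax lien, B is senior to every other lien.
The other liens, earliest effective date first: E (Jun 1, 2020), D (Jul 16, 2020), C (Apr 4, 2021), A (Aug 22, 2021).
Since C is not senior to B, the subordination leaves the order unchanged.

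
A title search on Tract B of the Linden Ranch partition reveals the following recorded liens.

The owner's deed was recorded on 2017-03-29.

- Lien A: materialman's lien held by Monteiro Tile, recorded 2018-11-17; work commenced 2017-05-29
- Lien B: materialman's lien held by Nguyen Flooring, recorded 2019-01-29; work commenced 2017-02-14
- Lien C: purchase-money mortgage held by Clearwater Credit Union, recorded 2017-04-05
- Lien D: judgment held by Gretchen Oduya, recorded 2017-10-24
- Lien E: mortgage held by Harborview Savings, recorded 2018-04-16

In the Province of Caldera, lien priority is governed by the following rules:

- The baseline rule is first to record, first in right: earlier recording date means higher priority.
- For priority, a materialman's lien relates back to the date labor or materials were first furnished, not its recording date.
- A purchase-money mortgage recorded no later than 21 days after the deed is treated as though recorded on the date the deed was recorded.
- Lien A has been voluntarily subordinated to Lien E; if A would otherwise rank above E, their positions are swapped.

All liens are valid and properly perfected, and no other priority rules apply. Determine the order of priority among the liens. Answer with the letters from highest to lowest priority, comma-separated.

Adjusting effective dates: A's effective date is 2017-05-29, when work began; B relates back to 2017-02-14 (work commenced); C was recorded within the 21-day window, so its effective date is the deed date 2017-03-29.
By effective date, earliest first: B (2017-02-14), C (2017-03-29), A (2017-05-29), D (2017-10-24), E (2018-04-16).
A would otherwise be senior to E, so under the subordination agreement A and E exchange positions.

B, C, E, D, A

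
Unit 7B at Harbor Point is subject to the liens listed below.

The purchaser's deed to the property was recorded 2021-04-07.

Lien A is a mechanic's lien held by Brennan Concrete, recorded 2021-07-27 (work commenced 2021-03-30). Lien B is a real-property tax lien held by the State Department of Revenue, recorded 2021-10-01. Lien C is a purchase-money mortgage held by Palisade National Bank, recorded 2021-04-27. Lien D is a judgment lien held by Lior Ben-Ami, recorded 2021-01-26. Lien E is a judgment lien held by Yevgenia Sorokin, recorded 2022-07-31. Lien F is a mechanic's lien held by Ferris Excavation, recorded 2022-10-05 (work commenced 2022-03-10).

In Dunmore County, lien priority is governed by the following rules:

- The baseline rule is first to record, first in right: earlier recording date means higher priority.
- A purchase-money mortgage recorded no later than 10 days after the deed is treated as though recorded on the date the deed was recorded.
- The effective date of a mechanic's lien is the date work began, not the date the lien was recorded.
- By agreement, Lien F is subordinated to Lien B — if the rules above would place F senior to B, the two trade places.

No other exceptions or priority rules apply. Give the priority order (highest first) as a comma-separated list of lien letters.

D, A, C, B, F, E

Effective dates: A is treated as recorded 2021-03-30, the work-commencement date; C was recorded 20 days after the deed, outside the 10-day window, so it keeps its recording date; F's effective date is 2022-03-10, when work began.
By effective date, earliest first: D (2021-01-26), A (2021-03-30), C (2021-04-27), B (2021-10-01), F (2022-03-10), E (2022-07-31).
F already ranks below B; the subordination has no effect.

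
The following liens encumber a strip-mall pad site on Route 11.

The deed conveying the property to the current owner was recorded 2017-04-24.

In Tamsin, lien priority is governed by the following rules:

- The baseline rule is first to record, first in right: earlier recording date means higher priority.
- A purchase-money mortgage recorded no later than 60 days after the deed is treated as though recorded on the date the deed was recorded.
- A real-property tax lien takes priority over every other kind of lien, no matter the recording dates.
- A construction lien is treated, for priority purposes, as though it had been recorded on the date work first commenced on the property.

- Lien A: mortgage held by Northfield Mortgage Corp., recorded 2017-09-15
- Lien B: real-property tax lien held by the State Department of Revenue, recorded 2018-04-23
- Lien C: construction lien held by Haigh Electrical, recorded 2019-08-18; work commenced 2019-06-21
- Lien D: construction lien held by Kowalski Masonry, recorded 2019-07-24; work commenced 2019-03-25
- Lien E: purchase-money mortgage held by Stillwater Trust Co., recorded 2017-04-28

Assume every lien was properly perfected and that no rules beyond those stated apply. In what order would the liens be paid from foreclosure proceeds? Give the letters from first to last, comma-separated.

B, E, A, D, C

Adjusting effective dates: C is treated as recorded 2019-06-21, the work-commencement date; D's effective date is 2019-03-25, when work began; E was recorded within the 60-day window, so its effective date is the deed date 2017-04-24.
As a real-property tax lien, B is senior to every other lien.
Ordering the rest by effective date: E (2017-04-24), A (2017-09-15), D (2019-03-25), C (2019-06-21).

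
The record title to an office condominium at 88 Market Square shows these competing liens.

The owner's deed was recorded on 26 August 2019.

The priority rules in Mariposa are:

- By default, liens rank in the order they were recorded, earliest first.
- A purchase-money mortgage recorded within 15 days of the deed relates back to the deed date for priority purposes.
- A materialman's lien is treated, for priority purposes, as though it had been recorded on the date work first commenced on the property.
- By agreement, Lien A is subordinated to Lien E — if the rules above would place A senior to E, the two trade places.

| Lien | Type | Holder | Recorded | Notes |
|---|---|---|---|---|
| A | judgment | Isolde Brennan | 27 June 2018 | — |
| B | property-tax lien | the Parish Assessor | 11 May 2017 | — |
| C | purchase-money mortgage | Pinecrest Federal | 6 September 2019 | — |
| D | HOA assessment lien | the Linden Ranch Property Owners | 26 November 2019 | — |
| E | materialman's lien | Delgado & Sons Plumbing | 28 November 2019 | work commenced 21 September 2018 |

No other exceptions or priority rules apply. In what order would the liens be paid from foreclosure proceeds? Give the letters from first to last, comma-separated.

First, effective dates: C's effective date is the deed date, 26 August 2019; E's effective date is 21 September 2018, when work began.
Sorted by effective date: B (11 May 2017), A (27 June 2018), E (21 September 2018), C (26 August 2019), D (26 November 2019).
Because A would otherwise rank above E, the subordination swaps them.

B, E, A, C, D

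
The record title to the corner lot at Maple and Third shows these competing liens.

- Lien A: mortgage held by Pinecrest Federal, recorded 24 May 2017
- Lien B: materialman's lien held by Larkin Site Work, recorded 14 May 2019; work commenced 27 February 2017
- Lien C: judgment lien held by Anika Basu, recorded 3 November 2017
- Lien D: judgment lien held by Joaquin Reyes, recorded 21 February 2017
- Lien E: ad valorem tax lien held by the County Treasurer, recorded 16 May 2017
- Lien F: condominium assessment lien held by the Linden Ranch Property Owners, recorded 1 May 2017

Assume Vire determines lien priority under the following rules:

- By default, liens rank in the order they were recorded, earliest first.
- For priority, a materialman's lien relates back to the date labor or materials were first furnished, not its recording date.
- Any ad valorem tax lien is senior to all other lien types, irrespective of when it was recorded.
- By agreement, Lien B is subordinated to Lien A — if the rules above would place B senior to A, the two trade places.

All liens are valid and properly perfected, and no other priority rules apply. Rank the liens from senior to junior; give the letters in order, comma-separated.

First, effective dates: B's effective date is 27 February 2017, when work began.
E is an ad valorem tax lien and takes priority over every other lien.
Ordering the rest by effective date: D (21 February 2017), B (27 February 2017), F (1 May 2017), A (24 May 2017), C (3 November 2017).
B is senior to A before the subordination, so the two trade places.

E, D, A, F, B, C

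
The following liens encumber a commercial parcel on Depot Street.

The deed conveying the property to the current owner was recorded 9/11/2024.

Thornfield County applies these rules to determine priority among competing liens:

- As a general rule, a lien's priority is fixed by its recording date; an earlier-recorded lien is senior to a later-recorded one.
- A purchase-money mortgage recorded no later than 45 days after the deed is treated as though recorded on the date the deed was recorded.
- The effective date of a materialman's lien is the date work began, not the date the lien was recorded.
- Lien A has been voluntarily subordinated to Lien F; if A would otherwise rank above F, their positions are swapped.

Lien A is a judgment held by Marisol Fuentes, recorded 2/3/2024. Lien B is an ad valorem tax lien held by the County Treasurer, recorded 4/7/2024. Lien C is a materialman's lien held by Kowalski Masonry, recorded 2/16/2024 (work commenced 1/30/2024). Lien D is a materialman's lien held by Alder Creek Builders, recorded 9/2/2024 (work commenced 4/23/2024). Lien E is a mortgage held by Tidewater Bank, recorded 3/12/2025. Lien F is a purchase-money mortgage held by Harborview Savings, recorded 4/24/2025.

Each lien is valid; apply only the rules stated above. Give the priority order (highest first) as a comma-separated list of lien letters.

Effective dates: C relates back to 1/30/2024 (work commenced); D's effective date is 4/23/2024, when work began; F missed the 45-day window (225 days after the deed), so its recording date stands.
By effective date: C (1/30/2024), A (2/3/2024), B (4/7/2024), D (4/23/2024), E (3/12/2025), F (4/24/2025).
Because A would otherwise rank above F, the subordination swaps them.

C, F, B, D, E, A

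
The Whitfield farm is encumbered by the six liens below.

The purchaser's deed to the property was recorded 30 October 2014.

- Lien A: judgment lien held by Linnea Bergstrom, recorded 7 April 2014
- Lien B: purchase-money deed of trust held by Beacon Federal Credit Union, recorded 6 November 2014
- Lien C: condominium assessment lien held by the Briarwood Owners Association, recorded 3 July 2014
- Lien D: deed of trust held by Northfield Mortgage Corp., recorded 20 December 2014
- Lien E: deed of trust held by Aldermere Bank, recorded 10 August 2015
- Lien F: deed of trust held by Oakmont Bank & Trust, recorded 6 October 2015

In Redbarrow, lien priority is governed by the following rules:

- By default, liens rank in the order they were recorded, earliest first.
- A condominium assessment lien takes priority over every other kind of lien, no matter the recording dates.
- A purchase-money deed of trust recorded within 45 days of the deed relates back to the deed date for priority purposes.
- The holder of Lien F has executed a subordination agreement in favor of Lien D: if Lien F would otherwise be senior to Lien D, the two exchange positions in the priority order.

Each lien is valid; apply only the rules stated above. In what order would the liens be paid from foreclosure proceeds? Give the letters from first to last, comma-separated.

First, effective dates: B relates back to the deed date 30 October 2014.
C is a condominium assessment lien and takes priority over every other lien.
Ordering the rest by effective date: A (7 April 2014), B (30 October 2014), D (20 December 2014), E (10 August 2015), F (6 October 2015).
F already ranks below D; the subordination has no effect.

C, A, B, D, E, F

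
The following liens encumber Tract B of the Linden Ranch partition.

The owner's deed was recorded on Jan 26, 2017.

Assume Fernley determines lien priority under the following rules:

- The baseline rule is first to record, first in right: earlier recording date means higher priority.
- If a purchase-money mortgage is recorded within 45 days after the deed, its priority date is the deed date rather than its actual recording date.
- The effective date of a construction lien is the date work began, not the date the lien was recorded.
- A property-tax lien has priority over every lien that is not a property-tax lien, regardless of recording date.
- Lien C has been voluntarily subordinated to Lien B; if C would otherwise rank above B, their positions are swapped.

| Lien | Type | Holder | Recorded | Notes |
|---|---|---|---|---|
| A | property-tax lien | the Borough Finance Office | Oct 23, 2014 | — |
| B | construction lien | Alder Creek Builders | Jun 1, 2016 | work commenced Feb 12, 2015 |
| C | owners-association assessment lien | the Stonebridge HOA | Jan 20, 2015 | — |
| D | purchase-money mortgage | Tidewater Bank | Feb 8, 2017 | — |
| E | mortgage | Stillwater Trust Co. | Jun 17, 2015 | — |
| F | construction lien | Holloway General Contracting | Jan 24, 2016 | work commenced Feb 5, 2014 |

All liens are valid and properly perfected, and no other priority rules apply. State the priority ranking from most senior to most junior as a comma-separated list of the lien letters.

A, F, B, C, E, D

Effective dates after the stated exceptions: B relates back to Feb 12, 2015 (work commenced); D relates back to the deed date Jan 26, 2017; F relates back to Feb 5, 2014 (work commenced).
A is a property-tax lien and takes priority over every other lien.
The other liens, earliest effective date first: F (Feb 5, 2014), C (Jan 20, 2015), B (Feb 12, 2015), E (Jun 17, 2015), D (Jan 26, 2017).
Because C would otherwise rank above B, the subordination swaps them.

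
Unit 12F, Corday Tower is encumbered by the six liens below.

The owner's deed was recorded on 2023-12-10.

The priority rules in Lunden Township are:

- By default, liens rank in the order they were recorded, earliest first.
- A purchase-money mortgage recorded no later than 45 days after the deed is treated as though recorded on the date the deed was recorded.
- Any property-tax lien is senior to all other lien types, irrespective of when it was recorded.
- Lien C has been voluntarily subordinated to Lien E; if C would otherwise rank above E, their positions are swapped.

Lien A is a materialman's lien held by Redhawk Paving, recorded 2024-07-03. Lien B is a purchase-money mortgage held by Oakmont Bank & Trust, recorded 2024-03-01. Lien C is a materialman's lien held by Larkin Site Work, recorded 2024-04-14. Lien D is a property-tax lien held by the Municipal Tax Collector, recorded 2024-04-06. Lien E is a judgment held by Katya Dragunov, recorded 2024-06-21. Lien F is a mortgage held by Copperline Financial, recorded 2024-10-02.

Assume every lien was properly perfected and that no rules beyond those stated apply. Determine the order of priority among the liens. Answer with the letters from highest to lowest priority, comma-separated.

Effective dates: B was recorded 82 days after the deed, outside the 45-day window, so it keeps its recording date.
D is a property-tax lien, so it outranks all other liens regardless of date.
Among the remaining liens, by effective date: B (2024-03-01), C (2024-04-14), E (2024-06-21), A (2024-07-03), F (2024-10-02).
C would otherwise be senior to E, so under the subordination agreement C and E exchange positions.

D, B, E, C, A, F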